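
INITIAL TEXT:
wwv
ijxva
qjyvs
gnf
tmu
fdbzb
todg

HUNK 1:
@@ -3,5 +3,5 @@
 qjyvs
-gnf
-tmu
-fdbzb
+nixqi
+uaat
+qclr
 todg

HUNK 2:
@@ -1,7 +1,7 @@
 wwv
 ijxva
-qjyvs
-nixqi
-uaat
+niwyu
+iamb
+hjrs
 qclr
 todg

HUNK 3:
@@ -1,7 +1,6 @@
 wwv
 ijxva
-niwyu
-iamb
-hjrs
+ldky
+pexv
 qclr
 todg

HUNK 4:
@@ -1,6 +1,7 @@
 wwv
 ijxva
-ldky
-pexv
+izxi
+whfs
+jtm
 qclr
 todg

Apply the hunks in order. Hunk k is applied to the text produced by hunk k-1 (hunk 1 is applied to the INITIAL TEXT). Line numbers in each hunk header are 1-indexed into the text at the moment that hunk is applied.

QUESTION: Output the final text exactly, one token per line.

Answer: wwv
ijxva
izxi
whfs
jtm
qclr
todg

Derivation:
Hunk 1: at line 3 remove [gnf,tmu,fdbzb] add [nixqi,uaat,qclr] -> 7 lines: wwv ijxva qjyvs nixqi uaat qclr todg
Hunk 2: at line 1 remove [qjyvs,nixqi,uaat] add [niwyu,iamb,hjrs] -> 7 lines: wwv ijxva niwyu iamb hjrs qclr todg
Hunk 3: at line 1 remove [niwyu,iamb,hjrs] add [ldky,pexv] -> 6 lines: wwv ijxva ldky pexv qclr todg
Hunk 4: at line 1 remove [ldky,pexv] add [izxi,whfs,jtm] -> 7 lines: wwv ijxva izxi whfs jtm qclr todg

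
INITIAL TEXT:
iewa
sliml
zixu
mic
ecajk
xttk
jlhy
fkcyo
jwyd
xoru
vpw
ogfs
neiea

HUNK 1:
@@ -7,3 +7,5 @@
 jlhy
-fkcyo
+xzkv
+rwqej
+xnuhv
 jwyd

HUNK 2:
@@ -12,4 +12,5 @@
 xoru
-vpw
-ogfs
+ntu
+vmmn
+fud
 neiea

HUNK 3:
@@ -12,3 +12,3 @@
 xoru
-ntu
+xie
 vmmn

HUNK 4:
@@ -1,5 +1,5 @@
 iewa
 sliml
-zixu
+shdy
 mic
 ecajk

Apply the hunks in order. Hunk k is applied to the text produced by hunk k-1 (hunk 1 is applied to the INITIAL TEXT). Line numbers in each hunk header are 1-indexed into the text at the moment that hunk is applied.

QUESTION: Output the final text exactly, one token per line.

Hunk 1: at line 7 remove [fkcyo] add [xzkv,rwqej,xnuhv] -> 15 lines: iewa sliml zixu mic ecajk xttk jlhy xzkv rwqej xnuhv jwyd xoru vpw ogfs neiea
Hunk 2: at line 12 remove [vpw,ogfs] add [ntu,vmmn,fud] -> 16 lines: iewa sliml zixu mic ecajk xttk jlhy xzkv rwqej xnuhv jwyd xoru ntu vmmn fud neiea
Hunk 3: at line 12 remove [ntu] add [xie] -> 16 lines: iewa sliml zixu mic ecajk xttk jlhy xzkv rwqej xnuhv jwyd xoru xie vmmn fud neiea
Hunk 4: at line 1 remove [zixu] add [shdy] -> 16 lines: iewa sliml shdy mic ecajk xttk jlhy xzkv rwqej xnuhv jwyd xoru xie vmmn fud neiea

Answer: iewa
sliml
shdy
mic
ecajk
xttk
jlhy
xzkv
rwqej
xnuhv
jwyd
xoru
xie
vmmn
fud
neiea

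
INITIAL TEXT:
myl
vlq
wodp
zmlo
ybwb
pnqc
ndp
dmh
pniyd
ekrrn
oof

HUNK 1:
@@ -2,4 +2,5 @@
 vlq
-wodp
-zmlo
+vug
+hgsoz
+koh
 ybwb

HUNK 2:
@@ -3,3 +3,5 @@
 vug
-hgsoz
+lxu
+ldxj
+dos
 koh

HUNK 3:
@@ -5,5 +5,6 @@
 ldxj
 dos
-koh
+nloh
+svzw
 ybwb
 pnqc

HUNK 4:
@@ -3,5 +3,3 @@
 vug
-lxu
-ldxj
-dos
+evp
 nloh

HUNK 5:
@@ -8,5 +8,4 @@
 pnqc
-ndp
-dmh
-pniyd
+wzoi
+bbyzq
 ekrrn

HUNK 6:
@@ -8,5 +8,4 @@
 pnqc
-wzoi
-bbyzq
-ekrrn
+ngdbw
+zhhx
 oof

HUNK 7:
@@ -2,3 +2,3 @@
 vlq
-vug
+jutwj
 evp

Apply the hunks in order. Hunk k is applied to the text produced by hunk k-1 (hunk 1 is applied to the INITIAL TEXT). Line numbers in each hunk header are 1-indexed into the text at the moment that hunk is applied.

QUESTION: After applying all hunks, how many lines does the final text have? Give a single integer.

Answer: 11

Derivation:
Hunk 1: at line 2 remove [wodp,zmlo] add [vug,hgsoz,koh] -> 12 lines: myl vlq vug hgsoz koh ybwb pnqc ndp dmh pniyd ekrrn oof
Hunk 2: at line 3 remove [hgsoz] add [lxu,ldxj,dos] -> 14 lines: myl vlq vug lxu ldxj dos koh ybwb pnqc ndp dmh pniyd ekrrn oof
Hunk 3: at line 5 remove [koh] add [nloh,svzw] -> 15 lines: myl vlq vug lxu ldxj dos nloh svzw ybwb pnqc ndp dmh pniyd ekrrn oof
Hunk 4: at line 3 remove [lxu,ldxj,dos] add [evp] -> 13 lines: myl vlq vug evp nloh svzw ybwb pnqc ndp dmh pniyd ekrrn oof
Hunk 5: at line 8 remove [ndp,dmh,pniyd] add [wzoi,bbyzq] -> 12 lines: myl vlq vug evp nloh svzw ybwb pnqc wzoi bbyzq ekrrn oof
Hunk 6: at line 8 remove [wzoi,bbyzq,ekrrn] add [ngdbw,zhhx] -> 11 lines: myl vlq vug evp nloh svzw ybwb pnqc ngdbw zhhx oof
Hunk 7: at line 2 remove [vug] add [jutwj] -> 11 lines: myl vlq jutwj evp nloh svzw ybwb pnqc ngdbw zhhx oof
Final line count: 11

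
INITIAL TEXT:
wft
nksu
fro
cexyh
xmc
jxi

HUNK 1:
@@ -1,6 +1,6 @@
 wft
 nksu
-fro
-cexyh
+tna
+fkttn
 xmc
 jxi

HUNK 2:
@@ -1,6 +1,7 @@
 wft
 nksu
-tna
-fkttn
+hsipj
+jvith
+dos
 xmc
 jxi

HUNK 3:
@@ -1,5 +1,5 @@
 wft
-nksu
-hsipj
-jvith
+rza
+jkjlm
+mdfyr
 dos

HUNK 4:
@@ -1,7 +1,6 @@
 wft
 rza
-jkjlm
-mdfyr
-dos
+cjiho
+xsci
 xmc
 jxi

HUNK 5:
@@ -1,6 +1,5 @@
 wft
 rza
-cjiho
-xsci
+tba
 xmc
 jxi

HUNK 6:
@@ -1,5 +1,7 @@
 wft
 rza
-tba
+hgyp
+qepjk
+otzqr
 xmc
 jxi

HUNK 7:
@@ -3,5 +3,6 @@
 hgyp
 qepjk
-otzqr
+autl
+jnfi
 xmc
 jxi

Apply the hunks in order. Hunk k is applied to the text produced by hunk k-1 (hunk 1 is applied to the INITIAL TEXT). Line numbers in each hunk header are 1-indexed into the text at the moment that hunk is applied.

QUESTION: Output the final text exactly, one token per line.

Answer: wft
rza
hgyp
qepjk
autl
jnfi
xmc
jxi

Derivation:
Hunk 1: at line 1 remove [fro,cexyh] add [tna,fkttn] -> 6 lines: wft nksu tna fkttn xmc jxi
Hunk 2: at line 1 remove [tna,fkttn] add [hsipj,jvith,dos] -> 7 lines: wft nksu hsipj jvith dos xmc jxi
Hunk 3: at line 1 remove [nksu,hsipj,jvith] add [rza,jkjlm,mdfyr] -> 7 lines: wft rza jkjlm mdfyr dos xmc jxi
Hunk 4: at line 1 remove [jkjlm,mdfyr,dos] add [cjiho,xsci] -> 6 lines: wft rza cjiho xsci xmc jxi
Hunk 5: at line 1 remove [cjiho,xsci] add [tba] -> 5 lines: wft rza tba xmc jxi
Hunk 6: at line 1 remove [tba] add [hgyp,qepjk,otzqr] -> 7 lines: wft rza hgyp qepjk otzqr xmc jxi
Hunk 7: at line 3 remove [otzqr] add [autl,jnfi] -> 8 lines: wft rza hgyp qepjk autl jnfi xmc jxi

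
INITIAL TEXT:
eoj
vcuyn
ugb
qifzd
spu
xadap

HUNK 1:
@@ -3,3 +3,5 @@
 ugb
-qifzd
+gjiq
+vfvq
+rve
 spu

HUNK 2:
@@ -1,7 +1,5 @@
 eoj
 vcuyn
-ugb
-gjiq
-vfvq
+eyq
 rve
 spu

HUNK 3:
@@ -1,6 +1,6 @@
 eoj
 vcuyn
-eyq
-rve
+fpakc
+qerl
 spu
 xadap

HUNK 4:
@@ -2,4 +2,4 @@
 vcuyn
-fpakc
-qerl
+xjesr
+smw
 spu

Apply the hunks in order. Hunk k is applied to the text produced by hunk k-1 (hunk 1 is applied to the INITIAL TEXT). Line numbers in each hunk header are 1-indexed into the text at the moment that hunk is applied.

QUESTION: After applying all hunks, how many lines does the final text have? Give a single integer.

Hunk 1: at line 3 remove [qifzd] add [gjiq,vfvq,rve] -> 8 lines: eoj vcuyn ugb gjiq vfvq rve spu xadap
Hunk 2: at line 1 remove [ugb,gjiq,vfvq] add [eyq] -> 6 lines: eoj vcuyn eyq rve spu xadap
Hunk 3: at line 1 remove [eyq,rve] add [fpakc,qerl] -> 6 lines: eoj vcuyn fpakc qerl spu xadap
Hunk 4: at line 2 remove [fpakc,qerl] add [xjesr,smw] -> 6 lines: eoj vcuyn xjesr smw spu xadap
Final line count: 6

Answer: 6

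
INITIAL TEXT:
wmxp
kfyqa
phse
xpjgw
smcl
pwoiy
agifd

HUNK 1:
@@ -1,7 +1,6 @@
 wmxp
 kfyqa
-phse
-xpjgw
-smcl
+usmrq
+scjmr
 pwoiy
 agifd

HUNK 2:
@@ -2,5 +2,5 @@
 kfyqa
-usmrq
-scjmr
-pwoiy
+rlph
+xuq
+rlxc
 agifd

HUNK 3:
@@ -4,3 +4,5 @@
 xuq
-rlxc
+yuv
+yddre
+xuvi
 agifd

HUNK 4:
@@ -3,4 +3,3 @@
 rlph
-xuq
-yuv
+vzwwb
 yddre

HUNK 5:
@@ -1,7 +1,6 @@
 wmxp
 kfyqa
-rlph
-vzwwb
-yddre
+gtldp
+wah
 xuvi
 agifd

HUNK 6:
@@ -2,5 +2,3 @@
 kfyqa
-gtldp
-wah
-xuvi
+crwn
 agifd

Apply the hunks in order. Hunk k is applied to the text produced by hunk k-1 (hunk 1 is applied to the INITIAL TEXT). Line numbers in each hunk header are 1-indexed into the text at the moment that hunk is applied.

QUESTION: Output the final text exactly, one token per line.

Hunk 1: at line 1 remove [phse,xpjgw,smcl] add [usmrq,scjmr] -> 6 lines: wmxp kfyqa usmrq scjmr pwoiy agifd
Hunk 2: at line 2 remove [usmrq,scjmr,pwoiy] add [rlph,xuq,rlxc] -> 6 lines: wmxp kfyqa rlph xuq rlxc agifd
Hunk 3: at line 4 remove [rlxc] add [yuv,yddre,xuvi] -> 8 lines: wmxp kfyqa rlph xuq yuv yddre xuvi agifd
Hunk 4: at line 3 remove [xuq,yuv] add [vzwwb] -> 7 lines: wmxp kfyqa rlph vzwwb yddre xuvi agifd
Hunk 5: at line 1 remove [rlph,vzwwb,yddre] add [gtldp,wah] -> 6 lines: wmxp kfyqa gtldp wah xuvi agifd
Hunk 6: at line 2 remove [gtldp,wah,xuvi] add [crwn] -> 4 lines: wmxp kfyqa crwn agifd

Answer: wmxp
kfyqa
crwn
agifd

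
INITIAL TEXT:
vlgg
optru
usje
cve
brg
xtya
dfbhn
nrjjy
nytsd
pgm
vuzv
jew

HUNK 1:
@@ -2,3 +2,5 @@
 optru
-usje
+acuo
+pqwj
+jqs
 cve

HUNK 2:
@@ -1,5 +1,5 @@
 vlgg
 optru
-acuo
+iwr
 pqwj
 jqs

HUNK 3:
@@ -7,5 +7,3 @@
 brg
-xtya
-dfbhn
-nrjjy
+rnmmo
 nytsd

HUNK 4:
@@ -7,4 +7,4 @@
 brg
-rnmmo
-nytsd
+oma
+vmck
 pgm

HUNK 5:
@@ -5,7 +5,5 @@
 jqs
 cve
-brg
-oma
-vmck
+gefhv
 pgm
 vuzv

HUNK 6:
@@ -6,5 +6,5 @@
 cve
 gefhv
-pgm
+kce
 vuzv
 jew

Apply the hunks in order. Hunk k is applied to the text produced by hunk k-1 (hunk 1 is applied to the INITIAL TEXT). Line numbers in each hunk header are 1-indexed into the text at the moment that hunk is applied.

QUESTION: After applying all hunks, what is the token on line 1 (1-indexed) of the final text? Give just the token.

Answer: vlgg

Derivation:
Hunk 1: at line 2 remove [usje] add [acuo,pqwj,jqs] -> 14 lines: vlgg optru acuo pqwj jqs cve brg xtya dfbhn nrjjy nytsd pgm vuzv jew
Hunk 2: at line 1 remove [acuo] add [iwr] -> 14 lines: vlgg optru iwr pqwj jqs cve brg xtya dfbhn nrjjy nytsd pgm vuzv jew
Hunk 3: at line 7 remove [xtya,dfbhn,nrjjy] add [rnmmo] -> 12 lines: vlgg optru iwr pqwj jqs cve brg rnmmo nytsd pgm vuzv jew
Hunk 4: at line 7 remove [rnmmo,nytsd] add [oma,vmck] -> 12 lines: vlgg optru iwr pqwj jqs cve brg oma vmck pgm vuzv jew
Hunk 5: at line 5 remove [brg,oma,vmck] add [gefhv] -> 10 lines: vlgg optru iwr pqwj jqs cve gefhv pgm vuzv jew
Hunk 6: at line 6 remove [pgm] add [kce] -> 10 lines: vlgg optru iwr pqwj jqs cve gefhv kce vuzv jew
Final line 1: vlgg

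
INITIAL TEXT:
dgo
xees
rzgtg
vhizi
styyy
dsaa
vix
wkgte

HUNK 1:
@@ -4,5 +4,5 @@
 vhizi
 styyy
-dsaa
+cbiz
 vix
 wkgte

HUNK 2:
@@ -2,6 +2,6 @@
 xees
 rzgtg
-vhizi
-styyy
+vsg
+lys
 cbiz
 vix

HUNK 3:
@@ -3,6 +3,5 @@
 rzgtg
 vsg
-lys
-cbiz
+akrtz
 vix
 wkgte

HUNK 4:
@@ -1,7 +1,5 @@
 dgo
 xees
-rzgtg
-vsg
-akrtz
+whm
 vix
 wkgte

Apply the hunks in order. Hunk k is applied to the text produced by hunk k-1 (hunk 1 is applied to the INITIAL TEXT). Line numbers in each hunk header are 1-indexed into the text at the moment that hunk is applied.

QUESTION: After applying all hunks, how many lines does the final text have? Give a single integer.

Hunk 1: at line 4 remove [dsaa] add [cbiz] -> 8 lines: dgo xees rzgtg vhizi styyy cbiz vix wkgte
Hunk 2: at line 2 remove [vhizi,styyy] add [vsg,lys] -> 8 lines: dgo xees rzgtg vsg lys cbiz vix wkgte
Hunk 3: at line 3 remove [lys,cbiz] add [akrtz] -> 7 lines: dgo xees rzgtg vsg akrtz vix wkgte
Hunk 4: at line 1 remove [rzgtg,vsg,akrtz] add [whm] -> 5 lines: dgo xees whm vix wkgte
Final line count: 5

Answer: 5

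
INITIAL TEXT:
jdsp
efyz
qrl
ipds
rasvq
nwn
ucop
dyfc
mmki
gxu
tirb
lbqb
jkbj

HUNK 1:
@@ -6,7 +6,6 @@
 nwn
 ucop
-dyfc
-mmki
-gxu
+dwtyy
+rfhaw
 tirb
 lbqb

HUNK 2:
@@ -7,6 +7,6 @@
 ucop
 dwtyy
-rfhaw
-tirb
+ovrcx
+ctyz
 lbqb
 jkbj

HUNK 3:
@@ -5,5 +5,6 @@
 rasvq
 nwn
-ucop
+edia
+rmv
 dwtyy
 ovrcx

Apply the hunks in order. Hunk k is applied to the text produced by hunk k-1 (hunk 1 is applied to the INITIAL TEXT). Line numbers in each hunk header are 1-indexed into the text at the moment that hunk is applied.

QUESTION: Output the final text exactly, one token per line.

Hunk 1: at line 6 remove [dyfc,mmki,gxu] add [dwtyy,rfhaw] -> 12 lines: jdsp efyz qrl ipds rasvq nwn ucop dwtyy rfhaw tirb lbqb jkbj
Hunk 2: at line 7 remove [rfhaw,tirb] add [ovrcx,ctyz] -> 12 lines: jdsp efyz qrl ipds rasvq nwn ucop dwtyy ovrcx ctyz lbqb jkbj
Hunk 3: at line 5 remove [ucop] add [edia,rmv] -> 13 lines: jdsp efyz qrl ipds rasvq nwn edia rmv dwtyy ovrcx ctyz lbqb jkbj

Answer: jdsp
efyz
qrl
ipds
rasvq
nwn
edia
rmv
dwtyy
ovrcx
ctyz
lbqb
jkbj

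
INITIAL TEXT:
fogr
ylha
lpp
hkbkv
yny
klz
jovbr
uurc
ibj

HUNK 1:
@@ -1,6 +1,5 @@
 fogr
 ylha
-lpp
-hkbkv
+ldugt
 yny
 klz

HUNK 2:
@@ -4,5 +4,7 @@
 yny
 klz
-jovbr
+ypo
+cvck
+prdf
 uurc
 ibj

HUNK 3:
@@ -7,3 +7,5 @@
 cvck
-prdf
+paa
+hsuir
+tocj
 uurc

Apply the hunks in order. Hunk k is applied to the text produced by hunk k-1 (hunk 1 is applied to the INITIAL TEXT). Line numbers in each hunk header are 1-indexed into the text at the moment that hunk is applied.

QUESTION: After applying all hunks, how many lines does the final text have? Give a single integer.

Answer: 12

Derivation:
Hunk 1: at line 1 remove [lpp,hkbkv] add [ldugt] -> 8 lines: fogr ylha ldugt yny klz jovbr uurc ibj
Hunk 2: at line 4 remove [jovbr] add [ypo,cvck,prdf] -> 10 lines: fogr ylha ldugt yny klz ypo cvck prdf uurc ibj
Hunk 3: at line 7 remove [prdf] add [paa,hsuir,tocj] -> 12 lines: fogr ylha ldugt yny klz ypo cvck paa hsuir tocj uurc ibj
Final line count: 12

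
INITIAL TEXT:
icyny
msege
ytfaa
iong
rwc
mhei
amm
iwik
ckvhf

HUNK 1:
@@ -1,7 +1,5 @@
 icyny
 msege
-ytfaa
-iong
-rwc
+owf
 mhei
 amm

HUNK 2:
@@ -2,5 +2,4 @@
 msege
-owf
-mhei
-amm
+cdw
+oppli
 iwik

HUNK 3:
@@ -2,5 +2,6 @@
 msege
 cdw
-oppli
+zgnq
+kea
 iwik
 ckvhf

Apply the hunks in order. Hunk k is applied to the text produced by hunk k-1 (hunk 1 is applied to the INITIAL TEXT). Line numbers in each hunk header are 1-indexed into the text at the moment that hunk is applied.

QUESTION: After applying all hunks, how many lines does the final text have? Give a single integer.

Hunk 1: at line 1 remove [ytfaa,iong,rwc] add [owf] -> 7 lines: icyny msege owf mhei amm iwik ckvhf
Hunk 2: at line 2 remove [owf,mhei,amm] add [cdw,oppli] -> 6 lines: icyny msege cdw oppli iwik ckvhf
Hunk 3: at line 2 remove [oppli] add [zgnq,kea] -> 7 lines: icyny msege cdw zgnq kea iwik ckvhf
Final line count: 7

Answer: 7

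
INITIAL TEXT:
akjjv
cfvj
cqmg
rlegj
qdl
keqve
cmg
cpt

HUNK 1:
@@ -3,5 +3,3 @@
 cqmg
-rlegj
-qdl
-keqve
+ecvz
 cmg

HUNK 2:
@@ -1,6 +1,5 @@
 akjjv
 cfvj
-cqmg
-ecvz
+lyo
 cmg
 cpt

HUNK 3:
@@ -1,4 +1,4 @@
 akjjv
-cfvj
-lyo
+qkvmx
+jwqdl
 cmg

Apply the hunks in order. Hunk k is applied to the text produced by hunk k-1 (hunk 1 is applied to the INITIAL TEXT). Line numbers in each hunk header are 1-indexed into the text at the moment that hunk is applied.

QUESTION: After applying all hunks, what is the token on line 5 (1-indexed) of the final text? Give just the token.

Hunk 1: at line 3 remove [rlegj,qdl,keqve] add [ecvz] -> 6 lines: akjjv cfvj cqmg ecvz cmg cpt
Hunk 2: at line 1 remove [cqmg,ecvz] add [lyo] -> 5 lines: akjjv cfvj lyo cmg cpt
Hunk 3: at line 1 remove [cfvj,lyo] add [qkvmx,jwqdl] -> 5 lines: akjjv qkvmx jwqdl cmg cpt
Final line 5: cpt

Answer: cpt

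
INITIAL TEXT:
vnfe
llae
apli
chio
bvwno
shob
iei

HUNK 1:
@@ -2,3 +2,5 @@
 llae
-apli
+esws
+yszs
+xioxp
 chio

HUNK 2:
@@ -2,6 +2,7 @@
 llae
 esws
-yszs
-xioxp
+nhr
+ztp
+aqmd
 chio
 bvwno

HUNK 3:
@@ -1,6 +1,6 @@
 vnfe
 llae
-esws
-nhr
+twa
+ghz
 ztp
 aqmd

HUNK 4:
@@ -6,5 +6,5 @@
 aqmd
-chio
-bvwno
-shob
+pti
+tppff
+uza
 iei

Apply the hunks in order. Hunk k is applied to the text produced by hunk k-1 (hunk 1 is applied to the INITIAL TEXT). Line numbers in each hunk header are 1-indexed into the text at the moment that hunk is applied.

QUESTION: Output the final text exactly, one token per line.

Hunk 1: at line 2 remove [apli] add [esws,yszs,xioxp] -> 9 lines: vnfe llae esws yszs xioxp chio bvwno shob iei
Hunk 2: at line 2 remove [yszs,xioxp] add [nhr,ztp,aqmd] -> 10 lines: vnfe llae esws nhr ztp aqmd chio bvwno shob iei
Hunk 3: at line 1 remove [esws,nhr] add [twa,ghz] -> 10 lines: vnfe llae twa ghz ztp aqmd chio bvwno shob iei
Hunk 4: at line 6 remove [chio,bvwno,shob] add [pti,tppff,uza] -> 10 lines: vnfe llae twa ghz ztp aqmd pti tppff uza iei

Answer: vnfe
llae
twa
ghz
ztp
aqmd
pti
tppff
uza
iei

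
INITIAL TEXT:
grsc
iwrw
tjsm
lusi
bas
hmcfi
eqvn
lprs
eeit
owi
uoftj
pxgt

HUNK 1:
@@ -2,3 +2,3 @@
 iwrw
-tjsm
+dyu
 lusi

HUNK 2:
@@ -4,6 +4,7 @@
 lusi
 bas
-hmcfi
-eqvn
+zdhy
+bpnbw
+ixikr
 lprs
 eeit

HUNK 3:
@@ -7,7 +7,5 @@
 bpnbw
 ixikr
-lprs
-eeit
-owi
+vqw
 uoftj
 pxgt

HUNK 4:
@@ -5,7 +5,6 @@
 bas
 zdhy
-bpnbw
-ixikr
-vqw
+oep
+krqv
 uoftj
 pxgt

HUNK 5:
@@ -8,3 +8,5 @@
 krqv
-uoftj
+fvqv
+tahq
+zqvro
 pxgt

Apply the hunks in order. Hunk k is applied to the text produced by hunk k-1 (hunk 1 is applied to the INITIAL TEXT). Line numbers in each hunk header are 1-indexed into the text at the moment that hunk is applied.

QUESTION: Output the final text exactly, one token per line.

Answer: grsc
iwrw
dyu
lusi
bas
zdhy
oep
krqv
fvqv
tahq
zqvro
pxgt

Derivation:
Hunk 1: at line 2 remove [tjsm] add [dyu] -> 12 lines: grsc iwrw dyu lusi bas hmcfi eqvn lprs eeit owi uoftj pxgt
Hunk 2: at line 4 remove [hmcfi,eqvn] add [zdhy,bpnbw,ixikr] -> 13 lines: grsc iwrw dyu lusi bas zdhy bpnbw ixikr lprs eeit owi uoftj pxgt
Hunk 3: at line 7 remove [lprs,eeit,owi] add [vqw] -> 11 lines: grsc iwrw dyu lusi bas zdhy bpnbw ixikr vqw uoftj pxgt
Hunk 4: at line 5 remove [bpnbw,ixikr,vqw] add [oep,krqv] -> 10 lines: grsc iwrw dyu lusi bas zdhy oep krqv uoftj pxgt
Hunk 5: at line 8 remove [uoftj] add [fvqv,tahq,zqvro] -> 12 lines: grsc iwrw dyu lusi bas zdhy oep krqv fvqv tahq zqvro pxgt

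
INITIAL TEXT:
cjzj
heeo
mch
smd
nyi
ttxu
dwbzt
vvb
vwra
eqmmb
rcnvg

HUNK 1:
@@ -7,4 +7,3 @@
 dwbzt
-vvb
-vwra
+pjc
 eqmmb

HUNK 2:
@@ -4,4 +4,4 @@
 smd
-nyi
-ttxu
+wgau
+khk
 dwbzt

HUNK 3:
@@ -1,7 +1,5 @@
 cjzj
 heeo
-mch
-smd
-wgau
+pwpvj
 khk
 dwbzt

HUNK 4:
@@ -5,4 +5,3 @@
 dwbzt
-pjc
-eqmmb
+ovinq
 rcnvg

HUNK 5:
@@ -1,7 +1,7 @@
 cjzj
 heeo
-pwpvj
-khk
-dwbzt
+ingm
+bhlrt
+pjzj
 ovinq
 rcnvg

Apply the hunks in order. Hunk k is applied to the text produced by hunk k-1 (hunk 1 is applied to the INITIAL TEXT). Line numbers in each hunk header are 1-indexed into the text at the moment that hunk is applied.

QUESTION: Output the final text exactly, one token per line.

Hunk 1: at line 7 remove [vvb,vwra] add [pjc] -> 10 lines: cjzj heeo mch smd nyi ttxu dwbzt pjc eqmmb rcnvg
Hunk 2: at line 4 remove [nyi,ttxu] add [wgau,khk] -> 10 lines: cjzj heeo mch smd wgau khk dwbzt pjc eqmmb rcnvg
Hunk 3: at line 1 remove [mch,smd,wgau] add [pwpvj] -> 8 lines: cjzj heeo pwpvj khk dwbzt pjc eqmmb rcnvg
Hunk 4: at line 5 remove [pjc,eqmmb] add [ovinq] -> 7 lines: cjzj heeo pwpvj khk dwbzt ovinq rcnvg
Hunk 5: at line 1 remove [pwpvj,khk,dwbzt] add [ingm,bhlrt,pjzj] -> 7 lines: cjzj heeo ingm bhlrt pjzj ovinq rcnvg

Answer: cjzj
heeo
ingm
bhlrt
pjzj
ovinq
rcnvg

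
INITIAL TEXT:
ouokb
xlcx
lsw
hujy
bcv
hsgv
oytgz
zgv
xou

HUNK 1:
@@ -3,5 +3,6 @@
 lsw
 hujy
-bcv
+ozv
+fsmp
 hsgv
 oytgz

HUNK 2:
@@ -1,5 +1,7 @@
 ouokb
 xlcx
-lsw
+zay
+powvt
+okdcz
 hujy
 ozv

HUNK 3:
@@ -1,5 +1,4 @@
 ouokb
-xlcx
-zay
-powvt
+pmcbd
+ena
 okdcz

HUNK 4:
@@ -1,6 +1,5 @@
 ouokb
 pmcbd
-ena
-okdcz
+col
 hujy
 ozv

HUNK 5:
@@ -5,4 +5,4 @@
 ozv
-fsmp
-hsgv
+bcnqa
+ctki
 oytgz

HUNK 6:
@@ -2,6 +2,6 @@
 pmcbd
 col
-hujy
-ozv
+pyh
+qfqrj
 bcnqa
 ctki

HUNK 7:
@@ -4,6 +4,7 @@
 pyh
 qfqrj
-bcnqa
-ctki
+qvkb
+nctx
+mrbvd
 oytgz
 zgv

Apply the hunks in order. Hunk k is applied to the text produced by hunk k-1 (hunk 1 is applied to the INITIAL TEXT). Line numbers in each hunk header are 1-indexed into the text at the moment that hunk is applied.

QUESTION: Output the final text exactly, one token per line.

Hunk 1: at line 3 remove [bcv] add [ozv,fsmp] -> 10 lines: ouokb xlcx lsw hujy ozv fsmp hsgv oytgz zgv xou
Hunk 2: at line 1 remove [lsw] add [zay,powvt,okdcz] -> 12 lines: ouokb xlcx zay powvt okdcz hujy ozv fsmp hsgv oytgz zgv xou
Hunk 3: at line 1 remove [xlcx,zay,powvt] add [pmcbd,ena] -> 11 lines: ouokb pmcbd ena okdcz hujy ozv fsmp hsgv oytgz zgv xou
Hunk 4: at line 1 remove [ena,okdcz] add [col] -> 10 lines: ouokb pmcbd col hujy ozv fsmp hsgv oytgz zgv xou
Hunk 5: at line 5 remove [fsmp,hsgv] add [bcnqa,ctki] -> 10 lines: ouokb pmcbd col hujy ozv bcnqa ctki oytgz zgv xou
Hunk 6: at line 2 remove [hujy,ozv] add [pyh,qfqrj] -> 10 lines: ouokb pmcbd col pyh qfqrj bcnqa ctki oytgz zgv xou
Hunk 7: at line 4 remove [bcnqa,ctki] add [qvkb,nctx,mrbvd] -> 11 lines: ouokb pmcbd col pyh qfqrj qvkb nctx mrbvd oytgz zgv xou

Answer: ouokb
pmcbd
col
pyh
qfqrj
qvkb
nctx
mrbvd
oytgz
zgv
xou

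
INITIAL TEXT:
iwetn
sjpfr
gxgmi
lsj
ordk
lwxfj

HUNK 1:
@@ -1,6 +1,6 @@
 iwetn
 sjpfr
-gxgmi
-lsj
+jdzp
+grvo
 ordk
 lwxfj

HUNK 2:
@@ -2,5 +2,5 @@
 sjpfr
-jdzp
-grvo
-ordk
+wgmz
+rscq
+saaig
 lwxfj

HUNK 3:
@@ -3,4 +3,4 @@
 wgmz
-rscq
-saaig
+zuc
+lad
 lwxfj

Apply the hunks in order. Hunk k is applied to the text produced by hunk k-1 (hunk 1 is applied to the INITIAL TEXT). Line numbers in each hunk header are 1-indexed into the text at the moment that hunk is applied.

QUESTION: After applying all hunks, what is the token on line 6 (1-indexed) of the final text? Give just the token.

Answer: lwxfj

Derivation:
Hunk 1: at line 1 remove [gxgmi,lsj] add [jdzp,grvo] -> 6 lines: iwetn sjpfr jdzp grvo ordk lwxfj
Hunk 2: at line 2 remove [jdzp,grvo,ordk] add [wgmz,rscq,saaig] -> 6 lines: iwetn sjpfr wgmz rscq saaig lwxfj
Hunk 3: at line 3 remove [rscq,saaig] add [zuc,lad] -> 6 lines: iwetn sjpfr wgmz zuc lad lwxfj
Final line 6: lwxfj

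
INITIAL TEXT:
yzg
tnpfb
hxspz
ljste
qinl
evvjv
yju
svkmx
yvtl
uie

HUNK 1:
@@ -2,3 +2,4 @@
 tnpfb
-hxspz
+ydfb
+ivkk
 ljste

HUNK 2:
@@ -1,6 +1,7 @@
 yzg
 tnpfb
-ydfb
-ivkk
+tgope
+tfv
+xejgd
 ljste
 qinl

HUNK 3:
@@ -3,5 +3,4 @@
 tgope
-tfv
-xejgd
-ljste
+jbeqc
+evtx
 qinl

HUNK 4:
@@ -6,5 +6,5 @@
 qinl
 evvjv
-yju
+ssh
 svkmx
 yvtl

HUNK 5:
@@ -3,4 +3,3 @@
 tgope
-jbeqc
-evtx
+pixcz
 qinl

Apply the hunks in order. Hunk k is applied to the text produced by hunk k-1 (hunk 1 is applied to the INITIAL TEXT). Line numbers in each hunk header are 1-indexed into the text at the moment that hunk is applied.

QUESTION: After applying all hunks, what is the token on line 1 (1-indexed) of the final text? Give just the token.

Hunk 1: at line 2 remove [hxspz] add [ydfb,ivkk] -> 11 lines: yzg tnpfb ydfb ivkk ljste qinl evvjv yju svkmx yvtl uie
Hunk 2: at line 1 remove [ydfb,ivkk] add [tgope,tfv,xejgd] -> 12 lines: yzg tnpfb tgope tfv xejgd ljste qinl evvjv yju svkmx yvtl uie
Hunk 3: at line 3 remove [tfv,xejgd,ljste] add [jbeqc,evtx] -> 11 lines: yzg tnpfb tgope jbeqc evtx qinl evvjv yju svkmx yvtl uie
Hunk 4: at line 6 remove [yju] add [ssh] -> 11 lines: yzg tnpfb tgope jbeqc evtx qinl evvjv ssh svkmx yvtl uie
Hunk 5: at line 3 remove [jbeqc,evtx] add [pixcz] -> 10 lines: yzg tnpfb tgope pixcz qinl evvjv ssh svkmx yvtl uie
Final line 1: yzg

Answer: yzg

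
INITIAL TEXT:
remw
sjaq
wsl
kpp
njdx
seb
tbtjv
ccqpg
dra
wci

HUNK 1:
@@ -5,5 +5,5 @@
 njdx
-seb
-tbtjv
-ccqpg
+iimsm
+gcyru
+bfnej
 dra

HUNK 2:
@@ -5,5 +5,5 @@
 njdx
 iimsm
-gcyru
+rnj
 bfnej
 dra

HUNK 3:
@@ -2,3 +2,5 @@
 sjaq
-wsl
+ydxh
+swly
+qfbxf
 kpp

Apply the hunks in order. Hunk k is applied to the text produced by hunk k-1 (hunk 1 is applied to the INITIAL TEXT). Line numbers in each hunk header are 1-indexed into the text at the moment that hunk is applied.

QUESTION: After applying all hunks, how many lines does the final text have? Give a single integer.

Answer: 12

Derivation:
Hunk 1: at line 5 remove [seb,tbtjv,ccqpg] add [iimsm,gcyru,bfnej] -> 10 lines: remw sjaq wsl kpp njdx iimsm gcyru bfnej dra wci
Hunk 2: at line 5 remove [gcyru] add [rnj] -> 10 lines: remw sjaq wsl kpp njdx iimsm rnj bfnej dra wci
Hunk 3: at line 2 remove [wsl] add [ydxh,swly,qfbxf] -> 12 lines: remw sjaq ydxh swly qfbxf kpp njdx iimsm rnj bfnej dra wci
Final line count: 12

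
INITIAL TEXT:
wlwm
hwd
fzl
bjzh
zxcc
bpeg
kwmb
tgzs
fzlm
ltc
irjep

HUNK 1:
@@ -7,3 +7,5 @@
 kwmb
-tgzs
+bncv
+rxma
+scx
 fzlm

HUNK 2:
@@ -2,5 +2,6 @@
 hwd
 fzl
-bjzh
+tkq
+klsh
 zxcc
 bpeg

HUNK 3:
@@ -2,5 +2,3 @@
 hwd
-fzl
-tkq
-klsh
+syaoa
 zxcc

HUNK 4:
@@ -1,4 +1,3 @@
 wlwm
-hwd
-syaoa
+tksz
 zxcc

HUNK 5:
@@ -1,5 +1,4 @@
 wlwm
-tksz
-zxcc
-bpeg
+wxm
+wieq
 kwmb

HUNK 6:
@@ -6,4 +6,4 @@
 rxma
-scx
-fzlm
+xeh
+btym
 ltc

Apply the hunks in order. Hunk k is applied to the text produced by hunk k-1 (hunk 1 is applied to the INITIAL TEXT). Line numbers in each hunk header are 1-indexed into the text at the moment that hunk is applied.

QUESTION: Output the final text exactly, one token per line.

Answer: wlwm
wxm
wieq
kwmb
bncv
rxma
xeh
btym
ltc
irjep

Derivation:
Hunk 1: at line 7 remove [tgzs] add [bncv,rxma,scx] -> 13 lines: wlwm hwd fzl bjzh zxcc bpeg kwmb bncv rxma scx fzlm ltc irjep
Hunk 2: at line 2 remove [bjzh] add [tkq,klsh] -> 14 lines: wlwm hwd fzl tkq klsh zxcc bpeg kwmb bncv rxma scx fzlm ltc irjep
Hunk 3: at line 2 remove [fzl,tkq,klsh] add [syaoa] -> 12 lines: wlwm hwd syaoa zxcc bpeg kwmb bncv rxma scx fzlm ltc irjep
Hunk 4: at line 1 remove [hwd,syaoa] add [tksz] -> 11 lines: wlwm tksz zxcc bpeg kwmb bncv rxma scx fzlm ltc irjep
Hunk 5: at line 1 remove [tksz,zxcc,bpeg] add [wxm,wieq] -> 10 lines: wlwm wxm wieq kwmb bncv rxma scx fzlm ltc irjep
Hunk 6: at line 6 remove [scx,fzlm] add [xeh,btym] -> 10 lines: wlwm wxm wieq kwmb bncv rxma xeh btym ltc irjep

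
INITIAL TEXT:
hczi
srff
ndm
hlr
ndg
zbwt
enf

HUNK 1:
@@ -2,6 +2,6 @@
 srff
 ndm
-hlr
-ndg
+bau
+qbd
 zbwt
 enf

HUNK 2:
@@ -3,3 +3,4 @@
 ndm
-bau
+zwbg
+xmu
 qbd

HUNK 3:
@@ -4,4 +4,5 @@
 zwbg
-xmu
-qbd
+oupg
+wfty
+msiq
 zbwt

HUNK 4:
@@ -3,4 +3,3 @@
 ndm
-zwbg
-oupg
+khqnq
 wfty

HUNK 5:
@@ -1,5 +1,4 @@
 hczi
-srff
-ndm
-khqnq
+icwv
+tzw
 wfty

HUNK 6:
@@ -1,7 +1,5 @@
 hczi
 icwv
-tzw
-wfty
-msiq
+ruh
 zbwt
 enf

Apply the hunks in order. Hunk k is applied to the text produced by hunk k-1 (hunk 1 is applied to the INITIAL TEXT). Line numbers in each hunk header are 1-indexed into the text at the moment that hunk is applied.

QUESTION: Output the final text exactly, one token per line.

Hunk 1: at line 2 remove [hlr,ndg] add [bau,qbd] -> 7 lines: hczi srff ndm bau qbd zbwt enf
Hunk 2: at line 3 remove [bau] add [zwbg,xmu] -> 8 lines: hczi srff ndm zwbg xmu qbd zbwt enf
Hunk 3: at line 4 remove [xmu,qbd] add [oupg,wfty,msiq] -> 9 lines: hczi srff ndm zwbg oupg wfty msiq zbwt enf
Hunk 4: at line 3 remove [zwbg,oupg] add [khqnq] -> 8 lines: hczi srff ndm khqnq wfty msiq zbwt enf
Hunk 5: at line 1 remove [srff,ndm,khqnq] add [icwv,tzw] -> 7 lines: hczi icwv tzw wfty msiq zbwt enf
Hunk 6: at line 1 remove [tzw,wfty,msiq] add [ruh] -> 5 lines: hczi icwv ruh zbwt enf

Answer: hczi
icwv
ruh
zbwt
enf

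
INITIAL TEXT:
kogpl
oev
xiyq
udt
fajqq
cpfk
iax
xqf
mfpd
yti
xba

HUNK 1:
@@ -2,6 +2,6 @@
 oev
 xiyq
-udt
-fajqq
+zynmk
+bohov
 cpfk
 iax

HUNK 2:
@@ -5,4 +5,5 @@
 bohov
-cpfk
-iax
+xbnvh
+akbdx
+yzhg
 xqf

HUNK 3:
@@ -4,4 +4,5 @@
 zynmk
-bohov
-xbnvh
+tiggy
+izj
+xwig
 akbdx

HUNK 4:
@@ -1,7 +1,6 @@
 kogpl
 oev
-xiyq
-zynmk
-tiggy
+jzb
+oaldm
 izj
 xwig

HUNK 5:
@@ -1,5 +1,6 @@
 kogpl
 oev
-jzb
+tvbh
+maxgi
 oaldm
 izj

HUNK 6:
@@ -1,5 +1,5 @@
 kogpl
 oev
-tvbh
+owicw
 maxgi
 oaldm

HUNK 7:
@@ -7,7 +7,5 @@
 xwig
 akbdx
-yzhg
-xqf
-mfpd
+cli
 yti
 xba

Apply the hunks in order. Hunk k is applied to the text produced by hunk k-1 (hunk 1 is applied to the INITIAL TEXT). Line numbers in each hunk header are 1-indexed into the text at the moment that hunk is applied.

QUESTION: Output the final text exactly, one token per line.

Hunk 1: at line 2 remove [udt,fajqq] add [zynmk,bohov] -> 11 lines: kogpl oev xiyq zynmk bohov cpfk iax xqf mfpd yti xba
Hunk 2: at line 5 remove [cpfk,iax] add [xbnvh,akbdx,yzhg] -> 12 lines: kogpl oev xiyq zynmk bohov xbnvh akbdx yzhg xqf mfpd yti xba
Hunk 3: at line 4 remove [bohov,xbnvh] add [tiggy,izj,xwig] -> 13 lines: kogpl oev xiyq zynmk tiggy izj xwig akbdx yzhg xqf mfpd yti xba
Hunk 4: at line 1 remove [xiyq,zynmk,tiggy] add [jzb,oaldm] -> 12 lines: kogpl oev jzb oaldm izj xwig akbdx yzhg xqf mfpd yti xba
Hunk 5: at line 1 remove [jzb] add [tvbh,maxgi] -> 13 lines: kogpl oev tvbh maxgi oaldm izj xwig akbdx yzhg xqf mfpd yti xba
Hunk 6: at line 1 remove [tvbh] add [owicw] -> 13 lines: kogpl oev owicw maxgi oaldm izj xwig akbdx yzhg xqf mfpd yti xba
Hunk 7: at line 7 remove [yzhg,xqf,mfpd] add [cli] -> 11 lines: kogpl oev owicw maxgi oaldm izj xwig akbdx cli yti xba

Answer: kogpl
oev
owicw
maxgi
oaldm
izj
xwig
akbdx
cli
yti
xba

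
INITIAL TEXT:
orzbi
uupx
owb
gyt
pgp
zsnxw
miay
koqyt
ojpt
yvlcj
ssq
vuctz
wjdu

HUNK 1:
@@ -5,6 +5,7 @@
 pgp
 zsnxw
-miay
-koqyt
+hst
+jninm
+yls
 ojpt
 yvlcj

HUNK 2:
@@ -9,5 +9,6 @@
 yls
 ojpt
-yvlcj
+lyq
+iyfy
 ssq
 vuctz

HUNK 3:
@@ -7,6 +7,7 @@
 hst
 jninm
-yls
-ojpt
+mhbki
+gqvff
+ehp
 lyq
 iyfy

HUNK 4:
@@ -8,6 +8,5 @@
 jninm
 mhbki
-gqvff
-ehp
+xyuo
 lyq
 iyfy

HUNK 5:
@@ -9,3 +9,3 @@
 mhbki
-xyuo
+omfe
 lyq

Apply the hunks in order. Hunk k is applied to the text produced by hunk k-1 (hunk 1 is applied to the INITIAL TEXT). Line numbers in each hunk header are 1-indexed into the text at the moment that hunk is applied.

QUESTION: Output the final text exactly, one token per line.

Answer: orzbi
uupx
owb
gyt
pgp
zsnxw
hst
jninm
mhbki
omfe
lyq
iyfy
ssq
vuctz
wjdu

Derivation:
Hunk 1: at line 5 remove [miay,koqyt] add [hst,jninm,yls] -> 14 lines: orzbi uupx owb gyt pgp zsnxw hst jninm yls ojpt yvlcj ssq vuctz wjdu
Hunk 2: at line 9 remove [yvlcj] add [lyq,iyfy] -> 15 lines: orzbi uupx owb gyt pgp zsnxw hst jninm yls ojpt lyq iyfy ssq vuctz wjdu
Hunk 3: at line 7 remove [yls,ojpt] add [mhbki,gqvff,ehp] -> 16 lines: orzbi uupx owb gyt pgp zsnxw hst jninm mhbki gqvff ehp lyq iyfy ssq vuctz wjdu
Hunk 4: at line 8 remove [gqvff,ehp] add [xyuo] -> 15 lines: orzbi uupx owb gyt pgp zsnxw hst jninm mhbki xyuo lyq iyfy ssq vuctz wjdu
Hunk 5: at line 9 remove [xyuo] add [omfe] -> 15 lines: orzbi uupx owb gyt pgp zsnxw hst jninm mhbki omfe lyq iyfy ssq vuctz wjdu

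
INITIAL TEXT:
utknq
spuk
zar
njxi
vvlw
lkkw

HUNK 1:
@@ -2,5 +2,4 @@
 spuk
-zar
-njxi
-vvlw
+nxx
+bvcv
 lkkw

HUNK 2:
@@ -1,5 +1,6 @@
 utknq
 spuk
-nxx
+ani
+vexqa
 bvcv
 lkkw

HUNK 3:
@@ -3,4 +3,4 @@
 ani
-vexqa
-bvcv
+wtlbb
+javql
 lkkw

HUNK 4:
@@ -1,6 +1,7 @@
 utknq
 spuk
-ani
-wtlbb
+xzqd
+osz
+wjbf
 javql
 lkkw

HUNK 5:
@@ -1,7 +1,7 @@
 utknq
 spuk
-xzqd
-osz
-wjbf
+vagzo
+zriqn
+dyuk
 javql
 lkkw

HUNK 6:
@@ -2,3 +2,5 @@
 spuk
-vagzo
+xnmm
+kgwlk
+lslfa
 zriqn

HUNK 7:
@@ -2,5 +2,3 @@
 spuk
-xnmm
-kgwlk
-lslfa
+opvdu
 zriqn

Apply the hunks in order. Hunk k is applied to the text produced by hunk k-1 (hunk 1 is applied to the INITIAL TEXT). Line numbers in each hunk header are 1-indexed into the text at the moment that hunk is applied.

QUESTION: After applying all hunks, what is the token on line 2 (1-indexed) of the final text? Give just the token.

Answer: spuk

Derivation:
Hunk 1: at line 2 remove [zar,njxi,vvlw] add [nxx,bvcv] -> 5 lines: utknq spuk nxx bvcv lkkw
Hunk 2: at line 1 remove [nxx] add [ani,vexqa] -> 6 lines: utknq spuk ani vexqa bvcv lkkw
Hunk 3: at line 3 remove [vexqa,bvcv] add [wtlbb,javql] -> 6 lines: utknq spuk ani wtlbb javql lkkw
Hunk 4: at line 1 remove [ani,wtlbb] add [xzqd,osz,wjbf] -> 7 lines: utknq spuk xzqd osz wjbf javql lkkw
Hunk 5: at line 1 remove [xzqd,osz,wjbf] add [vagzo,zriqn,dyuk] -> 7 lines: utknq spuk vagzo zriqn dyuk javql lkkw
Hunk 6: at line 2 remove [vagzo] add [xnmm,kgwlk,lslfa] -> 9 lines: utknq spuk xnmm kgwlk lslfa zriqn dyuk javql lkkw
Hunk 7: at line 2 remove [xnmm,kgwlk,lslfa] add [opvdu] -> 7 lines: utknq spuk opvdu zriqn dyuk javql lkkw
Final line 2: spuk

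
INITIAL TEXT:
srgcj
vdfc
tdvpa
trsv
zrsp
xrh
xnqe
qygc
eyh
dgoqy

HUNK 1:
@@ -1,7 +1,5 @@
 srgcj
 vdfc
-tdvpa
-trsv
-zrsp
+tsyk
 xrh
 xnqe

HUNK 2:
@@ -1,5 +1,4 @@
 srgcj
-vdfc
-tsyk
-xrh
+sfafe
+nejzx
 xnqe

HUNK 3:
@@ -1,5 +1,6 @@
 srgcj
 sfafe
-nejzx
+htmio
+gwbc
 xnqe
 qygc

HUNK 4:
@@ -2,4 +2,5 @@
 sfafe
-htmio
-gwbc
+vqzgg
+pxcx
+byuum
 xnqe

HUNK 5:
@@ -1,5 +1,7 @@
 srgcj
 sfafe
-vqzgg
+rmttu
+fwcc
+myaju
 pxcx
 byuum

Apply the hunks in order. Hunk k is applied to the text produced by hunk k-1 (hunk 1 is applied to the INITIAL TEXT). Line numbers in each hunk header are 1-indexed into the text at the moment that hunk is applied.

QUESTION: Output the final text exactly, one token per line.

Hunk 1: at line 1 remove [tdvpa,trsv,zrsp] add [tsyk] -> 8 lines: srgcj vdfc tsyk xrh xnqe qygc eyh dgoqy
Hunk 2: at line 1 remove [vdfc,tsyk,xrh] add [sfafe,nejzx] -> 7 lines: srgcj sfafe nejzx xnqe qygc eyh dgoqy
Hunk 3: at line 1 remove [nejzx] add [htmio,gwbc] -> 8 lines: srgcj sfafe htmio gwbc xnqe qygc eyh dgoqy
Hunk 4: at line 2 remove [htmio,gwbc] add [vqzgg,pxcx,byuum] -> 9 lines: srgcj sfafe vqzgg pxcx byuum xnqe qygc eyh dgoqy
Hunk 5: at line 1 remove [vqzgg] add [rmttu,fwcc,myaju] -> 11 lines: srgcj sfafe rmttu fwcc myaju pxcx byuum xnqe qygc eyh dgoqy

Answer: srgcj
sfafe
rmttu
fwcc
myaju
pxcx
byuum
xnqe
qygc
eyh
dgoqy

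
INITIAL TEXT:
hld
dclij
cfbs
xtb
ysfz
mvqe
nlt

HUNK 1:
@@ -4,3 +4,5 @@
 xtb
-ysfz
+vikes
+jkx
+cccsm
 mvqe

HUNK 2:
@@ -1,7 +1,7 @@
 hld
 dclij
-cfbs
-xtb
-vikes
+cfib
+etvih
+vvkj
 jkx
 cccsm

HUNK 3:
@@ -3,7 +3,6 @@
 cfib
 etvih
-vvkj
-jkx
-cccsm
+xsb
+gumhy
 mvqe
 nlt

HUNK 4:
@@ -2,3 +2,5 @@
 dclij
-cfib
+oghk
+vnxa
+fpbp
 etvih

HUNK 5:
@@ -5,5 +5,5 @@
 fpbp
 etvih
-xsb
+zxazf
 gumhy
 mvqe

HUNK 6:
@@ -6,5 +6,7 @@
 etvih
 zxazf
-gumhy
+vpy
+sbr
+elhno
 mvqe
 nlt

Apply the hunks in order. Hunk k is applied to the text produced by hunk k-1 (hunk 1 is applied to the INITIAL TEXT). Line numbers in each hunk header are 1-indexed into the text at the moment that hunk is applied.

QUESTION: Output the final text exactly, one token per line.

Answer: hld
dclij
oghk
vnxa
fpbp
etvih
zxazf
vpy
sbr
elhno
mvqe
nlt

Derivation:
Hunk 1: at line 4 remove [ysfz] add [vikes,jkx,cccsm] -> 9 lines: hld dclij cfbs xtb vikes jkx cccsm mvqe nlt
Hunk 2: at line 1 remove [cfbs,xtb,vikes] add [cfib,etvih,vvkj] -> 9 lines: hld dclij cfib etvih vvkj jkx cccsm mvqe nlt
Hunk 3: at line 3 remove [vvkj,jkx,cccsm] add [xsb,gumhy] -> 8 lines: hld dclij cfib etvih xsb gumhy mvqe nlt
Hunk 4: at line 2 remove [cfib] add [oghk,vnxa,fpbp] -> 10 lines: hld dclij oghk vnxa fpbp etvih xsb gumhy mvqe nlt
Hunk 5: at line 5 remove [xsb] add [zxazf] -> 10 lines: hld dclij oghk vnxa fpbp etvih zxazf gumhy mvqe nlt
Hunk 6: at line 6 remove [gumhy] add [vpy,sbr,elhno] -> 12 lines: hld dclij oghk vnxa fpbp etvih zxazf vpy sbr elhno mvqe nlt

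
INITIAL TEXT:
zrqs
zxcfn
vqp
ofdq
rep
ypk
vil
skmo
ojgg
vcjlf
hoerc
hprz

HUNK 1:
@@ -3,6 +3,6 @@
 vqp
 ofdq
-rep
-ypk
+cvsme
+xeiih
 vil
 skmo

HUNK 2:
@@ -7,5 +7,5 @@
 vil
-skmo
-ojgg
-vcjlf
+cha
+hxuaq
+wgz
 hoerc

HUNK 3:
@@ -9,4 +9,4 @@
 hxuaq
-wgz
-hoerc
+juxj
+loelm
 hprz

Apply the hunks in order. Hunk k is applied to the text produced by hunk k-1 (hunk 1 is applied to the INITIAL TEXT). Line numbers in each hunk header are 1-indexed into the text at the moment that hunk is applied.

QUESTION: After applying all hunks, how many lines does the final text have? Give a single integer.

Answer: 12

Derivation:
Hunk 1: at line 3 remove [rep,ypk] add [cvsme,xeiih] -> 12 lines: zrqs zxcfn vqp ofdq cvsme xeiih vil skmo ojgg vcjlf hoerc hprz
Hunk 2: at line 7 remove [skmo,ojgg,vcjlf] add [cha,hxuaq,wgz] -> 12 lines: zrqs zxcfn vqp ofdq cvsme xeiih vil cha hxuaq wgz hoerc hprz
Hunk 3: at line 9 remove [wgz,hoerc] add [juxj,loelm] -> 12 lines: zrqs zxcfn vqp ofdq cvsme xeiih vil cha hxuaq juxj loelm hprz
Final line count: 12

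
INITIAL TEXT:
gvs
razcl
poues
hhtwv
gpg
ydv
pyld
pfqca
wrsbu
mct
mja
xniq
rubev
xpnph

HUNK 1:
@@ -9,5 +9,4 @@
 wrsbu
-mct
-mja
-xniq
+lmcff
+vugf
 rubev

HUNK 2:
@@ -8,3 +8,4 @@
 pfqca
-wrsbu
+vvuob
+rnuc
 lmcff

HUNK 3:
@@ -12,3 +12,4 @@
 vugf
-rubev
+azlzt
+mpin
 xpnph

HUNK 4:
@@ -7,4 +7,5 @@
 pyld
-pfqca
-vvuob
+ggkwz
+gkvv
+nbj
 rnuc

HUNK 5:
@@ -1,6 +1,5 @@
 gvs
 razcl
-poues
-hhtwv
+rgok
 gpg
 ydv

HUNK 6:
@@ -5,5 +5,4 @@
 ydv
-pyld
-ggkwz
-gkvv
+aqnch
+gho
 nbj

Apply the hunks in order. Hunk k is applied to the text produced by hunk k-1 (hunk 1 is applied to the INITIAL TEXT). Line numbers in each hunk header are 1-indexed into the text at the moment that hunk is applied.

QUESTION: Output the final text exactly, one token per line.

Answer: gvs
razcl
rgok
gpg
ydv
aqnch
gho
nbj
rnuc
lmcff
vugf
azlzt
mpin
xpnph

Derivation:
Hunk 1: at line 9 remove [mct,mja,xniq] add [lmcff,vugf] -> 13 lines: gvs razcl poues hhtwv gpg ydv pyld pfqca wrsbu lmcff vugf rubev xpnph
Hunk 2: at line 8 remove [wrsbu] add [vvuob,rnuc] -> 14 lines: gvs razcl poues hhtwv gpg ydv pyld pfqca vvuob rnuc lmcff vugf rubev xpnph
Hunk 3: at line 12 remove [rubev] add [azlzt,mpin] -> 15 lines: gvs razcl poues hhtwv gpg ydv pyld pfqca vvuob rnuc lmcff vugf azlzt mpin xpnph
Hunk 4: at line 7 remove [pfqca,vvuob] add [ggkwz,gkvv,nbj] -> 16 lines: gvs razcl poues hhtwv gpg ydv pyld ggkwz gkvv nbj rnuc lmcff vugf azlzt mpin xpnph
Hunk 5: at line 1 remove [poues,hhtwv] add [rgok] -> 15 lines: gvs razcl rgok gpg ydv pyld ggkwz gkvv nbj rnuc lmcff vugf azlzt mpin xpnph
Hunk 6: at line 5 remove [pyld,ggkwz,gkvv] add [aqnch,gho] -> 14 lines: gvs razcl rgok gpg ydv aqnch gho nbj rnuc lmcff vugf azlzt mpin xpnph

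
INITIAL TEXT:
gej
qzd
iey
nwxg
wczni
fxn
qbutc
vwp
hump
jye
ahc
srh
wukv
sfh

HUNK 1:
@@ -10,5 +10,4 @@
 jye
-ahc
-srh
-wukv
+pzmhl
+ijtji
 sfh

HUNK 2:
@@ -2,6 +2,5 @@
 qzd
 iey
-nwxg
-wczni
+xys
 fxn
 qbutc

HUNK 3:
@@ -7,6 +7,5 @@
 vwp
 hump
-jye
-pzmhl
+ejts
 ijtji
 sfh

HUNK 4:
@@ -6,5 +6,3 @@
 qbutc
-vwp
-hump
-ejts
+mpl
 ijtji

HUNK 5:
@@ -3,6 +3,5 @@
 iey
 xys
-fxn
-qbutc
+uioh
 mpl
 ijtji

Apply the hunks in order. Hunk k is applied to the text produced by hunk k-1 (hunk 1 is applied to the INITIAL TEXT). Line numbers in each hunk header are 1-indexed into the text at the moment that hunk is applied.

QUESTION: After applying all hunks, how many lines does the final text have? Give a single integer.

Hunk 1: at line 10 remove [ahc,srh,wukv] add [pzmhl,ijtji] -> 13 lines: gej qzd iey nwxg wczni fxn qbutc vwp hump jye pzmhl ijtji sfh
Hunk 2: at line 2 remove [nwxg,wczni] add [xys] -> 12 lines: gej qzd iey xys fxn qbutc vwp hump jye pzmhl ijtji sfh
Hunk 3: at line 7 remove [jye,pzmhl] add [ejts] -> 11 lines: gej qzd iey xys fxn qbutc vwp hump ejts ijtji sfh
Hunk 4: at line 6 remove [vwp,hump,ejts] add [mpl] -> 9 lines: gej qzd iey xys fxn qbutc mpl ijtji sfh
Hunk 5: at line 3 remove [fxn,qbutc] add [uioh] -> 8 lines: gej qzd iey xys uioh mpl ijtji sfh
Final line count: 8

Answer: 8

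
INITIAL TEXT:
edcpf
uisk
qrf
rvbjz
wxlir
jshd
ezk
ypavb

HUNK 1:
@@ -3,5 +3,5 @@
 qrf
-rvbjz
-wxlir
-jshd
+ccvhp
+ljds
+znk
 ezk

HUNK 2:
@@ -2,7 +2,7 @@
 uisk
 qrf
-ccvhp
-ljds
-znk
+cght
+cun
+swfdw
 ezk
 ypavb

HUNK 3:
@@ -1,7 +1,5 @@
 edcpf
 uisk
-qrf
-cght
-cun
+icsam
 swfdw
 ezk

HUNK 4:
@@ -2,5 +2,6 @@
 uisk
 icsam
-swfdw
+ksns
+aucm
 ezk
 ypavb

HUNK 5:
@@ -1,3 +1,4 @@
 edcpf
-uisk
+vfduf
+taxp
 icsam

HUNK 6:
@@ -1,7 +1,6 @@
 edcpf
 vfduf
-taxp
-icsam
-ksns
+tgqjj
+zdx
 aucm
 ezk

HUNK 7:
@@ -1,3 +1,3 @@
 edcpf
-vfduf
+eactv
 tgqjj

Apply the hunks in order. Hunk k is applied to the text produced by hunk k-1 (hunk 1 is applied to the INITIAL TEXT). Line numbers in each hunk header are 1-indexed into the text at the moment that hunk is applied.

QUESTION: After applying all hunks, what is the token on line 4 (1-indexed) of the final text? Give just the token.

Hunk 1: at line 3 remove [rvbjz,wxlir,jshd] add [ccvhp,ljds,znk] -> 8 lines: edcpf uisk qrf ccvhp ljds znk ezk ypavb
Hunk 2: at line 2 remove [ccvhp,ljds,znk] add [cght,cun,swfdw] -> 8 lines: edcpf uisk qrf cght cun swfdw ezk ypavb
Hunk 3: at line 1 remove [qrf,cght,cun] add [icsam] -> 6 lines: edcpf uisk icsam swfdw ezk ypavb
Hunk 4: at line 2 remove [swfdw] add [ksns,aucm] -> 7 lines: edcpf uisk icsam ksns aucm ezk ypavb
Hunk 5: at line 1 remove [uisk] add [vfduf,taxp] -> 8 lines: edcpf vfduf taxp icsam ksns aucm ezk ypavb
Hunk 6: at line 1 remove [taxp,icsam,ksns] add [tgqjj,zdx] -> 7 lines: edcpf vfduf tgqjj zdx aucm ezk ypavb
Hunk 7: at line 1 remove [vfduf] add [eactv] -> 7 lines: edcpf eactv tgqjj zdx aucm ezk ypavb
Final line 4: zdx

Answer: zdx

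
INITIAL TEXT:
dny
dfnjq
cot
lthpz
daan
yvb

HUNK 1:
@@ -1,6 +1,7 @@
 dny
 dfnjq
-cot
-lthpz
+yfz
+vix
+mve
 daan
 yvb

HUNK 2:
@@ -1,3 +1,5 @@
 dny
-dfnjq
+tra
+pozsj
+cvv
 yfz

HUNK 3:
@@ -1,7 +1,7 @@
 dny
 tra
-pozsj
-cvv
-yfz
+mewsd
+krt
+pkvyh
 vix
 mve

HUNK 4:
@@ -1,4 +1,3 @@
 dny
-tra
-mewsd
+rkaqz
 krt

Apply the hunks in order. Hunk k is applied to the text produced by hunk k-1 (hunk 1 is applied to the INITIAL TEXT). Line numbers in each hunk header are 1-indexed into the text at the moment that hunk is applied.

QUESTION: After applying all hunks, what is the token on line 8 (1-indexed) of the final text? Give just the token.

Hunk 1: at line 1 remove [cot,lthpz] add [yfz,vix,mve] -> 7 lines: dny dfnjq yfz vix mve daan yvb
Hunk 2: at line 1 remove [dfnjq] add [tra,pozsj,cvv] -> 9 lines: dny tra pozsj cvv yfz vix mve daan yvb
Hunk 3: at line 1 remove [pozsj,cvv,yfz] add [mewsd,krt,pkvyh] -> 9 lines: dny tra mewsd krt pkvyh vix mve daan yvb
Hunk 4: at line 1 remove [tra,mewsd] add [rkaqz] -> 8 lines: dny rkaqz krt pkvyh vix mve daan yvb
Final line 8: yvb

Answer: yvb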